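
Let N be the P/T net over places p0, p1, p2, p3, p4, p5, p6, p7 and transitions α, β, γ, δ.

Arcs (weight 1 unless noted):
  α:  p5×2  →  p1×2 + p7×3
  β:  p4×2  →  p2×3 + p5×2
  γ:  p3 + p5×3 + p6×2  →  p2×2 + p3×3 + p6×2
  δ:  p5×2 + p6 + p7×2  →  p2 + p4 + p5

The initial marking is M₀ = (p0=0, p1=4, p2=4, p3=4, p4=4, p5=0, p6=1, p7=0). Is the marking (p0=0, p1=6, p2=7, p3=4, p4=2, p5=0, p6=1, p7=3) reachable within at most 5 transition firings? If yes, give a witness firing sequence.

YES — reachable via ⟨β, α⟩ (2 firings)

step 1: fire β:  (p0=0, p1=4, p2=4, p3=4, p4=4, p5=0, p6=1, p7=0) → (p0=0, p1=4, p2=7, p3=4, p4=2, p5=2, p6=1, p7=0)
step 2: fire α:  (p0=0, p1=4, p2=7, p3=4, p4=2, p5=2, p6=1, p7=0) → (p0=0, p1=6, p2=7, p3=4, p4=2, p5=0, p6=1, p7=3)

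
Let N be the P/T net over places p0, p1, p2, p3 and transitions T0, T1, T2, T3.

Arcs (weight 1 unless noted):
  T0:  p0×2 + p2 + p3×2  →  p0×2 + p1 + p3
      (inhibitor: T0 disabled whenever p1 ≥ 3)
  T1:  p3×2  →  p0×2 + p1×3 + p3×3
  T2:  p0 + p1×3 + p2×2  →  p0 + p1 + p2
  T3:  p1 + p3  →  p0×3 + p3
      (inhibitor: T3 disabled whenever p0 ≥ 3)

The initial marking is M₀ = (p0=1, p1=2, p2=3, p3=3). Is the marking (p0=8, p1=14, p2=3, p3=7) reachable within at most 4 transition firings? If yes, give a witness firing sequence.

depth 0: 1 marking
depth 1: 3 markings reached so far
depth 2: 7 markings reached so far
depth 3: 14 markings reached so far
depth 4: 22 markings reached so far
target is not among the 22 markings reachable within 4 steps

NO — not reachable within 4 firings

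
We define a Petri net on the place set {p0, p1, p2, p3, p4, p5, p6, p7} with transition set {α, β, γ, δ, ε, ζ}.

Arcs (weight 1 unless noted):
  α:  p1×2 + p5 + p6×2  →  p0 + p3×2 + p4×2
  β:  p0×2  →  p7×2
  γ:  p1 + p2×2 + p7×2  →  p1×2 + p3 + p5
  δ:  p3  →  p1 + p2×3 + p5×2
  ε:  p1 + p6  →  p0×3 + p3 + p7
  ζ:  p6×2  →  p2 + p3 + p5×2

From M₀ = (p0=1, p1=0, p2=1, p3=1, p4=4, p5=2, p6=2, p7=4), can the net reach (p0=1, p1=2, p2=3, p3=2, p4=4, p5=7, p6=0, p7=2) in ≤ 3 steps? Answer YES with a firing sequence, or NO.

step 1: fire δ:  (p0=1, p1=0, p2=1, p3=1, p4=4, p5=2, p6=2, p7=4) → (p0=1, p1=1, p2=4, p3=0, p4=4, p5=4, p6=2, p7=4)
step 2: fire γ:  (p0=1, p1=1, p2=4, p3=0, p4=4, p5=4, p6=2, p7=4) → (p0=1, p1=2, p2=2, p3=1, p4=4, p5=5, p6=2, p7=2)
step 3: fire ζ:  (p0=1, p1=2, p2=2, p3=1, p4=4, p5=5, p6=2, p7=2) → (p0=1, p1=2, p2=3, p3=2, p4=4, p5=7, p6=0, p7=2)

YES — reachable via ⟨δ, γ, ζ⟩ (3 firings)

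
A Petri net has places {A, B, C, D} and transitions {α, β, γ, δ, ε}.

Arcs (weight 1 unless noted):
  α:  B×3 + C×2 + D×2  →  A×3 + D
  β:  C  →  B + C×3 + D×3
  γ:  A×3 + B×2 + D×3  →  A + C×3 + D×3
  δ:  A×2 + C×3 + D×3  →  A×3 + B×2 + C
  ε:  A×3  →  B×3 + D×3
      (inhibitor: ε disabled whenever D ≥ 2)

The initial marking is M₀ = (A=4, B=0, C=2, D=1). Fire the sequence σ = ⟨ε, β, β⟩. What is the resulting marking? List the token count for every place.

(A=1, B=5, C=6, D=10)

step 1: fire ε:  (A=4, B=0, C=2, D=1) → (A=1, B=3, C=2, D=4)
step 2: fire β:  (A=1, B=3, C=2, D=4) → (A=1, B=4, C=4, D=7)
step 3: fire β:  (A=1, B=4, C=4, D=7) → (A=1, B=5, C=6, D=10)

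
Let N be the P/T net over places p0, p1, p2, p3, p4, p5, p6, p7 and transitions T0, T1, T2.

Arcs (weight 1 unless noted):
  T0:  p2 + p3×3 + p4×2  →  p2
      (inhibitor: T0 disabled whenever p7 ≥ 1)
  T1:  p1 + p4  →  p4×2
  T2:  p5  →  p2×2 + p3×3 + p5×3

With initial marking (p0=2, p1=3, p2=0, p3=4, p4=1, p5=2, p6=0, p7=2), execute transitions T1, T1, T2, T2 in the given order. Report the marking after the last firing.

(p0=2, p1=1, p2=4, p3=10, p4=3, p5=6, p6=0, p7=2)

step 1: fire T1:  (p0=2, p1=3, p2=0, p3=4, p4=1, p5=2, p6=0, p7=2) → (p0=2, p1=2, p2=0, p3=4, p4=2, p5=2, p6=0, p7=2)
step 2: fire T1:  (p0=2, p1=2, p2=0, p3=4, p4=2, p5=2, p6=0, p7=2) → (p0=2, p1=1, p2=0, p3=4, p4=3, p5=2, p6=0, p7=2)
step 3: fire T2:  (p0=2, p1=1, p2=0, p3=4, p4=3, p5=2, p6=0, p7=2) → (p0=2, p1=1, p2=2, p3=7, p4=3, p5=4, p6=0, p7=2)
step 4: fire T2:  (p0=2, p1=1, p2=2, p3=7, p4=3, p5=4, p6=0, p7=2) → (p0=2, p1=1, p2=4, p3=10, p4=3, p5=6, p6=0, p7=2)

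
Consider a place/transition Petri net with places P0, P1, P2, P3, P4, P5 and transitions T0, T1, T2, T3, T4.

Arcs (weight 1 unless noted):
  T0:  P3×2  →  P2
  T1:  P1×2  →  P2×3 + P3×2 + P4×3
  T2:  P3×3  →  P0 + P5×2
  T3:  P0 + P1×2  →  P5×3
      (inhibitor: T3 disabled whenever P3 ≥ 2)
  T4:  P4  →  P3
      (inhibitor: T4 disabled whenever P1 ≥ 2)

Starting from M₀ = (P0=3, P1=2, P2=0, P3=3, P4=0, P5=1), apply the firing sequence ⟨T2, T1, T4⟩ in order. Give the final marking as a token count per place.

step 1: fire T2:  (P0=3, P1=2, P2=0, P3=3, P4=0, P5=1) → (P0=4, P1=2, P2=0, P3=0, P4=0, P5=3)
step 2: fire T1:  (P0=4, P1=2, P2=0, P3=0, P4=0, P5=3) → (P0=4, P1=0, P2=3, P3=2, P4=3, P5=3)
step 3: fire T4:  (P0=4, P1=0, P2=3, P3=2, P4=3, P5=3) → (P0=4, P1=0, P2=3, P3=3, P4=2, P5=3)

(P0=4, P1=0, P2=3, P3=3, P4=2, P5=3)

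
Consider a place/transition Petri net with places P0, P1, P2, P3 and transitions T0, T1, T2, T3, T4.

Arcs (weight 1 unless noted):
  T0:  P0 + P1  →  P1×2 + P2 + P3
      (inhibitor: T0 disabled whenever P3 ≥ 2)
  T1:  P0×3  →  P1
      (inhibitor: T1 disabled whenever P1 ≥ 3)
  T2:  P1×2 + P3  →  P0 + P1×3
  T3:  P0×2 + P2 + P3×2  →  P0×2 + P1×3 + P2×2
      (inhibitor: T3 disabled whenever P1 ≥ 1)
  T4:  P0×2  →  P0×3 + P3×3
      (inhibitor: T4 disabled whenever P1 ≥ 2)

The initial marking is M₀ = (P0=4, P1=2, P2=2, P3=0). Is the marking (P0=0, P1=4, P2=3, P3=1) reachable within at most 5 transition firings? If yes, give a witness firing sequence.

YES — reachable via ⟨T1, T0⟩ (2 firings)

step 1: fire T1:  (P0=4, P1=2, P2=2, P3=0) → (P0=1, P1=3, P2=2, P3=0)
step 2: fire T0:  (P0=1, P1=3, P2=2, P3=0) → (P0=0, P1=4, P2=3, P3=1)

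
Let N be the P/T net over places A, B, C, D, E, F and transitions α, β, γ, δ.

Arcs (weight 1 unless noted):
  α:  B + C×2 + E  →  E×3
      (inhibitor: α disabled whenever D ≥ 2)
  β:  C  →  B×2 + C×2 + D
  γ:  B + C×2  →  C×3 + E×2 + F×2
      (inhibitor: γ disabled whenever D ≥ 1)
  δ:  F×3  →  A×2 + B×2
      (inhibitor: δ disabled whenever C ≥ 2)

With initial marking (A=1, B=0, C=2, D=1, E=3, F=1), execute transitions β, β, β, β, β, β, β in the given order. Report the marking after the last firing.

step 1: fire β:  (A=1, B=0, C=2, D=1, E=3, F=1) → (A=1, B=2, C=3, D=2, E=3, F=1)
step 2: fire β:  (A=1, B=2, C=3, D=2, E=3, F=1) → (A=1, B=4, C=4, D=3, E=3, F=1)
step 3: fire β:  (A=1, B=4, C=4, D=3, E=3, F=1) → (A=1, B=6, C=5, D=4, E=3, F=1)
step 4: fire β:  (A=1, B=6, C=5, D=4, E=3, F=1) → (A=1, B=8, C=6, D=5, E=3, F=1)
step 5: fire β:  (A=1, B=8, C=6, D=5, E=3, F=1) → (A=1, B=10, C=7, D=6, E=3, F=1)
step 6: fire β:  (A=1, B=10, C=7, D=6, E=3, F=1) → (A=1, B=12, C=8, D=7, E=3, F=1)
step 7: fire β:  (A=1, B=12, C=8, D=7, E=3, F=1) → (A=1, B=14, C=9, D=8, E=3, F=1)

(A=1, B=14, C=9, D=8, E=3, F=1)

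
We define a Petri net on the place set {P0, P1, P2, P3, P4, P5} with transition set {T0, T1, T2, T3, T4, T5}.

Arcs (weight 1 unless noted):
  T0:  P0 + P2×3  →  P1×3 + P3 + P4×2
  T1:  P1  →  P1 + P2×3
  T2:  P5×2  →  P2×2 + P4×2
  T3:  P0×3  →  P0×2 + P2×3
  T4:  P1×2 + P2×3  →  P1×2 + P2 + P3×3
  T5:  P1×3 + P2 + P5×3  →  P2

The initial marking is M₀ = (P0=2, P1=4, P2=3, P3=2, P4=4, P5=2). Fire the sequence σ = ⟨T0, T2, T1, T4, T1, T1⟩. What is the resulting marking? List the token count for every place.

(P0=1, P1=7, P2=9, P3=6, P4=8, P5=0)

step 1: fire T0:  (P0=2, P1=4, P2=3, P3=2, P4=4, P5=2) → (P0=1, P1=7, P2=0, P3=3, P4=6, P5=2)
step 2: fire T2:  (P0=1, P1=7, P2=0, P3=3, P4=6, P5=2) → (P0=1, P1=7, P2=2, P3=3, P4=8, P5=0)
step 3: fire T1:  (P0=1, P1=7, P2=2, P3=3, P4=8, P5=0) → (P0=1, P1=7, P2=5, P3=3, P4=8, P5=0)
step 4: fire T4:  (P0=1, P1=7, P2=5, P3=3, P4=8, P5=0) → (P0=1, P1=7, P2=3, P3=6, P4=8, P5=0)
step 5: fire T1:  (P0=1, P1=7, P2=3, P3=6, P4=8, P5=0) → (P0=1, P1=7, P2=6, P3=6, P4=8, P5=0)
step 6: fire T1:  (P0=1, P1=7, P2=6, P3=6, P4=8, P5=0) → (P0=1, P1=7, P2=9, P3=6, P4=8, P5=0)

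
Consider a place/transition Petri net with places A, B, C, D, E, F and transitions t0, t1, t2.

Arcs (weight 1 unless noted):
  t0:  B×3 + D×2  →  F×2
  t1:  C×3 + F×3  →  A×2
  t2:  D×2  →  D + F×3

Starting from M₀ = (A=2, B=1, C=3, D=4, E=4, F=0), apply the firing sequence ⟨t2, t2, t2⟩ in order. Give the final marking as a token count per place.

(A=2, B=1, C=3, D=1, E=4, F=9)

step 1: fire t2:  (A=2, B=1, C=3, D=4, E=4, F=0) → (A=2, B=1, C=3, D=3, E=4, F=3)
step 2: fire t2:  (A=2, B=1, C=3, D=3, E=4, F=3) → (A=2, B=1, C=3, D=2, E=4, F=6)
step 3: fire t2:  (A=2, B=1, C=3, D=2, E=4, F=6) → (A=2, B=1, C=3, D=1, E=4, F=9)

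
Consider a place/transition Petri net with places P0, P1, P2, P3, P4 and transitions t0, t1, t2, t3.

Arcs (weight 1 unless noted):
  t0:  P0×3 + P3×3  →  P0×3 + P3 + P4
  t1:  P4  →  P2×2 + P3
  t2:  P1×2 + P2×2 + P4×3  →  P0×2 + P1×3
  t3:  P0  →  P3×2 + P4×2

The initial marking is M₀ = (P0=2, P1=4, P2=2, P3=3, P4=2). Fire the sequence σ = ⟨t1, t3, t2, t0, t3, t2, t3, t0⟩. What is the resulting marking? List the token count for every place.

step 1: fire t1:  (P0=2, P1=4, P2=2, P3=3, P4=2) → (P0=2, P1=4, P2=4, P3=4, P4=1)
step 2: fire t3:  (P0=2, P1=4, P2=4, P3=4, P4=1) → (P0=1, P1=4, P2=4, P3=6, P4=3)
step 3: fire t2:  (P0=1, P1=4, P2=4, P3=6, P4=3) → (P0=3, P1=5, P2=2, P3=6, P4=0)
step 4: fire t0:  (P0=3, P1=5, P2=2, P3=6, P4=0) → (P0=3, P1=5, P2=2, P3=4, P4=1)
step 5: fire t3:  (P0=3, P1=5, P2=2, P3=4, P4=1) → (P0=2, P1=5, P2=2, P3=6, P4=3)
step 6: fire t2:  (P0=2, P1=5, P2=2, P3=6, P4=3) → (P0=4, P1=6, P2=0, P3=6, P4=0)
step 7: fire t3:  (P0=4, P1=6, P2=0, P3=6, P4=0) → (P0=3, P1=6, P2=0, P3=8, P4=2)
step 8: fire t0:  (P0=3, P1=6, P2=0, P3=8, P4=2) → (P0=3, P1=6, P2=0, P3=6, P4=3)

(P0=3, P1=6, P2=0, P3=6, P4=3)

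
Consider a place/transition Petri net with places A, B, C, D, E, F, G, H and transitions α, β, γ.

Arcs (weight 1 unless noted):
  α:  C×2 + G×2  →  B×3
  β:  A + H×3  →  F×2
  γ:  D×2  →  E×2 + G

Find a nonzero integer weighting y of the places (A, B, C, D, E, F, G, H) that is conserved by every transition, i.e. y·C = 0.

y = (A:0, B:2, C:3, D:0, E:0, F:0, G:0, H:0)

Incidence matrix C (rows=places, cols=transitions):
        α    β    γ
    A   0   -1    0
    B   3    0    0
    C  -2    0    0
    D   0    0   -2
    E   0    0    2
    F   0    2    0
    G  -2    0    1
    H   0   -3    0

Candidate y = [0, 2, 3, 0, 0, 0, 0, 0]; check y·C column-wise:
  col α: 2·3 + 3·-2 + 0·-2 = 0
  col β: 0·-1 + 2·0 + 3·0 + 0·2 + 0·-3 = 0
  col γ: 2·0 + 3·0 + 0·-2 + 0·2 + 0·1 = 0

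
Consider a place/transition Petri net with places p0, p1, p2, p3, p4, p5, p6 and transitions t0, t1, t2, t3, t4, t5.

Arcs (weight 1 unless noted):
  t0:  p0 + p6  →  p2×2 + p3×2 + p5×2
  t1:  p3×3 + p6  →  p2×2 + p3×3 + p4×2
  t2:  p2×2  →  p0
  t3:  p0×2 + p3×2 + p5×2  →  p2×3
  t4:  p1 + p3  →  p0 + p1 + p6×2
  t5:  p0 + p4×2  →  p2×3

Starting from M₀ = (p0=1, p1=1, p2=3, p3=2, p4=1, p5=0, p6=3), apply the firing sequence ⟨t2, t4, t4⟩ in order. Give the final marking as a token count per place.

step 1: fire t2:  (p0=1, p1=1, p2=3, p3=2, p4=1, p5=0, p6=3) → (p0=2, p1=1, p2=1, p3=2, p4=1, p5=0, p6=3)
step 2: fire t4:  (p0=2, p1=1, p2=1, p3=2, p4=1, p5=0, p6=3) → (p0=3, p1=1, p2=1, p3=1, p4=1, p5=0, p6=5)
step 3: fire t4:  (p0=3, p1=1, p2=1, p3=1, p4=1, p5=0, p6=5) → (p0=4, p1=1, p2=1, p3=0, p4=1, p5=0, p6=7)

(p0=4, p1=1, p2=1, p3=0, p4=1, p5=0, p6=7)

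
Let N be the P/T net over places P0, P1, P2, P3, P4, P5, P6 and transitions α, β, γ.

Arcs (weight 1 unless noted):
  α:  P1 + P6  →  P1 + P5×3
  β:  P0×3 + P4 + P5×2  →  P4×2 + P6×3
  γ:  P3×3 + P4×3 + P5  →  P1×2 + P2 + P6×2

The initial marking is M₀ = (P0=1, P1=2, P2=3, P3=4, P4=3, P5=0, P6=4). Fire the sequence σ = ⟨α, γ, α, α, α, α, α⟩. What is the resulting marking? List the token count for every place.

step 1: fire α:  (P0=1, P1=2, P2=3, P3=4, P4=3, P5=0, P6=4) → (P0=1, P1=2, P2=3, P3=4, P4=3, P5=3, P6=3)
step 2: fire γ:  (P0=1, P1=2, P2=3, P3=4, P4=3, P5=3, P6=3) → (P0=1, P1=4, P2=4, P3=1, P4=0, P5=2, P6=5)
step 3: fire α:  (P0=1, P1=4, P2=4, P3=1, P4=0, P5=2, P6=5) → (P0=1, P1=4, P2=4, P3=1, P4=0, P5=5, P6=4)
step 4: fire α:  (P0=1, P1=4, P2=4, P3=1, P4=0, P5=5, P6=4) → (P0=1, P1=4, P2=4, P3=1, P4=0, P5=8, P6=3)
step 5: fire α:  (P0=1, P1=4, P2=4, P3=1, P4=0, P5=8, P6=3) → (P0=1, P1=4, P2=4, P3=1, P4=0, P5=11, P6=2)
step 6: fire α:  (P0=1, P1=4, P2=4, P3=1, P4=0, P5=11, P6=2) → (P0=1, P1=4, P2=4, P3=1, P4=0, P5=14, P6=1)
step 7: fire α:  (P0=1, P1=4, P2=4, P3=1, P4=0, P5=14, P6=1) → (P0=1, P1=4, P2=4, P3=1, P4=0, P5=17, P6=0)

(P0=1, P1=4, P2=4, P3=1, P4=0, P5=17, P6=0)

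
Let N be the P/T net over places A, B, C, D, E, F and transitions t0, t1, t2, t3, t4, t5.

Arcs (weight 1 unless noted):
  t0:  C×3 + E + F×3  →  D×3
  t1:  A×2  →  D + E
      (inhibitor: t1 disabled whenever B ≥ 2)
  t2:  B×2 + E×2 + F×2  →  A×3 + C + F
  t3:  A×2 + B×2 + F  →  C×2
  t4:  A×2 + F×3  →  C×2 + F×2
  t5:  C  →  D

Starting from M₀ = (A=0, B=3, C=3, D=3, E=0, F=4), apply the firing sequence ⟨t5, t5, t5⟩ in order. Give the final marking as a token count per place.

step 1: fire t5:  (A=0, B=3, C=3, D=3, E=0, F=4) → (A=0, B=3, C=2, D=4, E=0, F=4)
step 2: fire t5:  (A=0, B=3, C=2, D=4, E=0, F=4) → (A=0, B=3, C=1, D=5, E=0, F=4)
step 3: fire t5:  (A=0, B=3, C=1, D=5, E=0, F=4) → (A=0, B=3, C=0, D=6, E=0, F=4)

(A=0, B=3, C=0, D=6, E=0, F=4)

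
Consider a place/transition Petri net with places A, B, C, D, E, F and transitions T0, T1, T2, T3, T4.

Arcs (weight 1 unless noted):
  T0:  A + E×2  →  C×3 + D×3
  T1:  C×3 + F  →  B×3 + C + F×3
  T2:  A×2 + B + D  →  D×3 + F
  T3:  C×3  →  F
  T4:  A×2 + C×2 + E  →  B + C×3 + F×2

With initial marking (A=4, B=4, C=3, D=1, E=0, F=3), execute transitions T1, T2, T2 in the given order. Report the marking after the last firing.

(A=0, B=5, C=1, D=5, E=0, F=7)

step 1: fire T1:  (A=4, B=4, C=3, D=1, E=0, F=3) → (A=4, B=7, C=1, D=1, E=0, F=5)
step 2: fire T2:  (A=4, B=7, C=1, D=1, E=0, F=5) → (A=2, B=6, C=1, D=3, E=0, F=6)
step 3: fire T2:  (A=2, B=6, C=1, D=3, E=0, F=6) → (A=0, B=5, C=1, D=5, E=0, F=7)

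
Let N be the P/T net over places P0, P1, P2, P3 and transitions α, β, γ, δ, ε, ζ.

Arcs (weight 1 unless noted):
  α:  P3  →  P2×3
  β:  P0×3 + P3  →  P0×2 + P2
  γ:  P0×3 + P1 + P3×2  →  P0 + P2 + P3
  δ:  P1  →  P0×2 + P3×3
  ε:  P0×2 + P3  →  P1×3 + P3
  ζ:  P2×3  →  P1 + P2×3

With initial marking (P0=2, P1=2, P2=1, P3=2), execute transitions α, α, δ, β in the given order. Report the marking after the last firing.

(P0=3, P1=1, P2=8, P3=2)

step 1: fire α:  (P0=2, P1=2, P2=1, P3=2) → (P0=2, P1=2, P2=4, P3=1)
step 2: fire α:  (P0=2, P1=2, P2=4, P3=1) → (P0=2, P1=2, P2=7, P3=0)
step 3: fire δ:  (P0=2, P1=2, P2=7, P3=0) → (P0=4, P1=1, P2=7, P3=3)
step 4: fire β:  (P0=4, P1=1, P2=7, P3=3) → (P0=3, P1=1, P2=8, P3=2)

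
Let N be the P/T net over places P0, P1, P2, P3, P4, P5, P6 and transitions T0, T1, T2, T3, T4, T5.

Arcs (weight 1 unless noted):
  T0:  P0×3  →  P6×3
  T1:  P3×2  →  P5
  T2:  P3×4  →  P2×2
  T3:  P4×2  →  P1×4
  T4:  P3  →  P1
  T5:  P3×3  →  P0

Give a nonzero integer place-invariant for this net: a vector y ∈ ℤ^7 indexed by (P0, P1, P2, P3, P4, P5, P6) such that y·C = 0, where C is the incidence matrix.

y = (P0:3, P1:1, P2:2, P3:1, P4:2, P5:2, P6:3)

Incidence matrix C (rows=places, cols=transitions):
       T0   T1   T2   T3   T4   T5
   P0  -3    0    0    0    0    1
   P1   0    0    0    4    1    0
   P2   0    0    2    0    0    0
   P3   0   -2   -4    0   -1   -3
   P4   0    0    0   -2    0    0
   P5   0    1    0    0    0    0
   P6   3    0    0    0    0    0

Candidate y = [3, 1, 2, 1, 2, 2, 3]; check y·C column-wise:
  col T0: 3·-3 + 1·0 + 2·0 + 1·0 + 2·0 + 2·0 + 3·3 = 0
  col T1: 3·0 + 1·0 + 2·0 + 1·-2 + 2·0 + 2·1 + 3·0 = 0
  col T2: 3·0 + 1·0 + 2·2 + 1·-4 + 2·0 + 2·0 + 3·0 = 0
  col T3: 3·0 + 1·4 + 2·0 + 1·0 + 2·-2 + 2·0 + 3·0 = 0
  col T4: 3·0 + 1·1 + 2·0 + 1·-1 + 2·0 + 2·0 + 3·0 = 0
  col T5: 3·1 + 1·0 + 2·0 + 1·-3 + 2·0 + 2·0 + 3·0 = 0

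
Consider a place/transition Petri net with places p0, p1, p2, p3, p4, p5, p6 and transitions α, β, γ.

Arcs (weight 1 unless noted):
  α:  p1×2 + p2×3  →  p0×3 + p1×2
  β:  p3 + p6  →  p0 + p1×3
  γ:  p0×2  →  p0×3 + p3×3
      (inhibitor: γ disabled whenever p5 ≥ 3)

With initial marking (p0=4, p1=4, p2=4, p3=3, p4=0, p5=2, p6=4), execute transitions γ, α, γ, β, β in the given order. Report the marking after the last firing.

step 1: fire γ:  (p0=4, p1=4, p2=4, p3=3, p4=0, p5=2, p6=4) → (p0=5, p1=4, p2=4, p3=6, p4=0, p5=2, p6=4)
step 2: fire α:  (p0=5, p1=4, p2=4, p3=6, p4=0, p5=2, p6=4) → (p0=8, p1=4, p2=1, p3=6, p4=0, p5=2, p6=4)
step 3: fire γ:  (p0=8, p1=4, p2=1, p3=6, p4=0, p5=2, p6=4) → (p0=9, p1=4, p2=1, p3=9, p4=0, p5=2, p6=4)
step 4: fire β:  (p0=9, p1=4, p2=1, p3=9, p4=0, p5=2, p6=4) → (p0=10, p1=7, p2=1, p3=8, p4=0, p5=2, p6=3)
step 5: fire β:  (p0=10, p1=7, p2=1, p3=8, p4=0, p5=2, p6=3) → (p0=11, p1=10, p2=1, p3=7, p4=0, p5=2, p6=2)

(p0=11, p1=10, p2=1, p3=7, p4=0, p5=2, p6=2)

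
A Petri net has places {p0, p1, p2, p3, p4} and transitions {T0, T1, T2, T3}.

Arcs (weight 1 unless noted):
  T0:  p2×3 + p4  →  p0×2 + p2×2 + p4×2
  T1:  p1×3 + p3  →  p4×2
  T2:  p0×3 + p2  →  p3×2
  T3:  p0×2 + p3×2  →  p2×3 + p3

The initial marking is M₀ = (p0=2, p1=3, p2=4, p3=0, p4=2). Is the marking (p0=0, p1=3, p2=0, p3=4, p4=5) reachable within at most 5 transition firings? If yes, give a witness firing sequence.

depth 0: 1 marking
depth 1: 2 markings reached so far
depth 2: 4 markings reached so far
depth 3: 6 markings reached so far
depth 4: 9 markings reached so far
depth 5: 12 markings reached so far
target is not among the 12 markings reachable within 5 steps

NO — not reachable within 5 firings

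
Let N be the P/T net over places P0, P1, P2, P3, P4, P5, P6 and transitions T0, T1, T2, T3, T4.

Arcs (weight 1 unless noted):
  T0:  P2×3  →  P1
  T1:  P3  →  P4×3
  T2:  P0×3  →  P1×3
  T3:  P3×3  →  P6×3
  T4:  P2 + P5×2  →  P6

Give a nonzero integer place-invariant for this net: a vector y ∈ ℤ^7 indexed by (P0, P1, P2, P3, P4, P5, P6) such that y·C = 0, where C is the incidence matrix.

Incidence matrix C (rows=places, cols=transitions):
       T0   T1   T2   T3   T4
   P0   0    0   -3    0    0
   P1   1    0    3    0    0
   P2  -3    0    0    0   -1
   P3   0   -1    0   -3    0
   P4   0    3    0    0    0
   P5   0    0    0    0   -2
   P6   0    0    0    3    1

Candidate y = [6, 6, 2, 0, 0, -1, 0]; check y·C column-wise:
  col T0: 6·0 + 6·1 + 2·-3 + -1·0 = 0
  col T1: 6·0 + 6·0 + 2·0 + 0·-1 + 0·3 + -1·0 = 0
  col T2: 6·-3 + 6·3 + 2·0 + -1·0 = 0
  col T3: 6·0 + 6·0 + 2·0 + 0·-3 + -1·0 + 0·3 = 0
  col T4: 6·0 + 6·0 + 2·-1 + -1·-2 + 0·1 = 0

y = (P0:6, P1:6, P2:2, P3:0, P4:0, P5:-1, P6:0)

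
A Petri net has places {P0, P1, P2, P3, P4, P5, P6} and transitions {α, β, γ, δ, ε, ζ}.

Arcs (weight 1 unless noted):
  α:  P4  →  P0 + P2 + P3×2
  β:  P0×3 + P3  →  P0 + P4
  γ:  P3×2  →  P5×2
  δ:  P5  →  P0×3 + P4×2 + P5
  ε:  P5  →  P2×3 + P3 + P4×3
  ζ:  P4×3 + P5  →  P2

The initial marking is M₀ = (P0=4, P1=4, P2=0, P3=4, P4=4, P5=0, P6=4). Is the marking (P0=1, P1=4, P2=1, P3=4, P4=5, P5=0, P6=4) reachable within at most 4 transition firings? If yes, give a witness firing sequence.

step 1: fire α:  (P0=4, P1=4, P2=0, P3=4, P4=4, P5=0, P6=4) → (P0=5, P1=4, P2=1, P3=6, P4=3, P5=0, P6=4)
step 2: fire β:  (P0=5, P1=4, P2=1, P3=6, P4=3, P5=0, P6=4) → (P0=3, P1=4, P2=1, P3=5, P4=4, P5=0, P6=4)
step 3: fire β:  (P0=3, P1=4, P2=1, P3=5, P4=4, P5=0, P6=4) → (P0=1, P1=4, P2=1, P3=4, P4=5, P5=0, P6=4)

YES — reachable via ⟨α, β, β⟩ (3 firings)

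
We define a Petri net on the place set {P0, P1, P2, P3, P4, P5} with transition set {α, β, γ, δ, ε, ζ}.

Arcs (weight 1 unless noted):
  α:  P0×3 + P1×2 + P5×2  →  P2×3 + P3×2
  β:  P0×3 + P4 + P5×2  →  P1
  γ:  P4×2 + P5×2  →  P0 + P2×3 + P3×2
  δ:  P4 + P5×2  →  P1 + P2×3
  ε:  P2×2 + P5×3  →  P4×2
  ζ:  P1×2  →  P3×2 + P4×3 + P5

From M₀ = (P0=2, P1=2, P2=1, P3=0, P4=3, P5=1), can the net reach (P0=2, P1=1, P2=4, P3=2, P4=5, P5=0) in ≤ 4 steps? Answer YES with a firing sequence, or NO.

YES — reachable via ⟨ζ, δ⟩ (2 firings)

step 1: fire ζ:  (P0=2, P1=2, P2=1, P3=0, P4=3, P5=1) → (P0=2, P1=0, P2=1, P3=2, P4=6, P5=2)
step 2: fire δ:  (P0=2, P1=0, P2=1, P3=2, P4=6, P5=2) → (P0=2, P1=1, P2=4, P3=2, P4=5, P5=0)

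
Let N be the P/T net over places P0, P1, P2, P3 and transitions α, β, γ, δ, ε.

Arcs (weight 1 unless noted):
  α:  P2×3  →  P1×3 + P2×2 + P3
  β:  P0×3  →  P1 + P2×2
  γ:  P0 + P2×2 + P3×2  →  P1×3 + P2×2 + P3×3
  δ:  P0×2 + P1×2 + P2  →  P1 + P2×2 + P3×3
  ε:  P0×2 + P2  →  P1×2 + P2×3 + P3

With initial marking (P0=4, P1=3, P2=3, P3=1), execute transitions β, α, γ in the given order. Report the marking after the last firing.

step 1: fire β:  (P0=4, P1=3, P2=3, P3=1) → (P0=1, P1=4, P2=5, P3=1)
step 2: fire α:  (P0=1, P1=4, P2=5, P3=1) → (P0=1, P1=7, P2=4, P3=2)
step 3: fire γ:  (P0=1, P1=7, P2=4, P3=2) → (P0=0, P1=10, P2=4, P3=3)

(P0=0, P1=10, P2=4, P3=3)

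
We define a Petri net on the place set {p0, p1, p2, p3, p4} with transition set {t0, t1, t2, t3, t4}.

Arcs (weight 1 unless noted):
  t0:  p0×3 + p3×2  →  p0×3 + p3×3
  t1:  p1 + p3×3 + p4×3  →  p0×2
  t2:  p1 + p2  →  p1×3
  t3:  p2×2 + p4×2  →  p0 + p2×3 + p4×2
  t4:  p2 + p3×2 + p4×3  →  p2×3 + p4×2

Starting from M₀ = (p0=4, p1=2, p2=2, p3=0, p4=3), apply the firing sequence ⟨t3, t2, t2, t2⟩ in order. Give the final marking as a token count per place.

step 1: fire t3:  (p0=4, p1=2, p2=2, p3=0, p4=3) → (p0=5, p1=2, p2=3, p3=0, p4=3)
step 2: fire t2:  (p0=5, p1=2, p2=3, p3=0, p4=3) → (p0=5, p1=4, p2=2, p3=0, p4=3)
step 3: fire t2:  (p0=5, p1=4, p2=2, p3=0, p4=3) → (p0=5, p1=6, p2=1, p3=0, p4=3)
step 4: fire t2:  (p0=5, p1=6, p2=1, p3=0, p4=3) → (p0=5, p1=8, p2=0, p3=0, p4=3)

(p0=5, p1=8, p2=0, p3=0, p4=3)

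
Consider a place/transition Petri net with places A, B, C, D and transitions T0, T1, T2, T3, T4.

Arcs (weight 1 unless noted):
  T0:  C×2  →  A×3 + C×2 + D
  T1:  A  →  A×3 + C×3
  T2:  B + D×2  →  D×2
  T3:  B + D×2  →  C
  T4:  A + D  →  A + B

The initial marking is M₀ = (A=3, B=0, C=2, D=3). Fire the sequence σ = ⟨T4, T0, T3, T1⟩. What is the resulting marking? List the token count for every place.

(A=8, B=0, C=6, D=1)

step 1: fire T4:  (A=3, B=0, C=2, D=3) → (A=3, B=1, C=2, D=2)
step 2: fire T0:  (A=3, B=1, C=2, D=2) → (A=6, B=1, C=2, D=3)
step 3: fire T3:  (A=6, B=1, C=2, D=3) → (A=6, B=0, C=3, D=1)
step 4: fire T1:  (A=6, B=0, C=3, D=1) → (A=8, B=0, C=6, D=1)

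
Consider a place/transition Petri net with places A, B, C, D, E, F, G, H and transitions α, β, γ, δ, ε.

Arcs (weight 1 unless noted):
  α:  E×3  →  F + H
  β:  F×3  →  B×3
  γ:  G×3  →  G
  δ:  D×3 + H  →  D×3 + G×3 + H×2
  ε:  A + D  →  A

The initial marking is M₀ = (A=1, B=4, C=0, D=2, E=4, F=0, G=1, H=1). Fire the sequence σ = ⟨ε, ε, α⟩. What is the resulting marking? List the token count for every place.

(A=1, B=4, C=0, D=0, E=1, F=1, G=1, H=2)

step 1: fire ε:  (A=1, B=4, C=0, D=2, E=4, F=0, G=1, H=1) → (A=1, B=4, C=0, D=1, E=4, F=0, G=1, H=1)
step 2: fire ε:  (A=1, B=4, C=0, D=1, E=4, F=0, G=1, H=1) → (A=1, B=4, C=0, D=0, E=4, F=0, G=1, H=1)
step 3: fire α:  (A=1, B=4, C=0, D=0, E=4, F=0, G=1, H=1) → (A=1, B=4, C=0, D=0, E=1, F=1, G=1, H=2)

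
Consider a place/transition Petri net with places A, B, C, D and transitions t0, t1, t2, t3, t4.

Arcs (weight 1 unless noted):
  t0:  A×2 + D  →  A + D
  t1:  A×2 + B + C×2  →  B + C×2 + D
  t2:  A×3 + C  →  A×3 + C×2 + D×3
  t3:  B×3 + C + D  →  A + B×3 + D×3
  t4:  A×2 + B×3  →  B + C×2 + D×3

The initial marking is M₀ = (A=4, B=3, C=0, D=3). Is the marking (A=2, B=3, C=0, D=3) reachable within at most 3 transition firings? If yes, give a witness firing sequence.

step 1: fire t0:  (A=4, B=3, C=0, D=3) → (A=3, B=3, C=0, D=3)
step 2: fire t0:  (A=3, B=3, C=0, D=3) → (A=2, B=3, C=0, D=3)

YES — reachable via ⟨t0, t0⟩ (2 firings)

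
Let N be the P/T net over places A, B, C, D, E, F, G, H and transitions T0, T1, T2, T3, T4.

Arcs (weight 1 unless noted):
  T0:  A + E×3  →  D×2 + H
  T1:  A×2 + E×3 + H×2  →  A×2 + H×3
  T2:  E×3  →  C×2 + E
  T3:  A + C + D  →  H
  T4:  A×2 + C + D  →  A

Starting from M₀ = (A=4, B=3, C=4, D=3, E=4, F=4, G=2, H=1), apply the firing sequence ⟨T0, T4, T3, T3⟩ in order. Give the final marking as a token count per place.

(A=0, B=3, C=1, D=2, E=1, F=4, G=2, H=4)

step 1: fire T0:  (A=4, B=3, C=4, D=3, E=4, F=4, G=2, H=1) → (A=3, B=3, C=4, D=5, E=1, F=4, G=2, H=2)
step 2: fire T4:  (A=3, B=3, C=4, D=5, E=1, F=4, G=2, H=2) → (A=2, B=3, C=3, D=4, E=1, F=4, G=2, H=2)
step 3: fire T3:  (A=2, B=3, C=3, D=4, E=1, F=4, G=2, H=2) → (A=1, B=3, C=2, D=3, E=1, F=4, G=2, H=3)
step 4: fire T3:  (A=1, B=3, C=2, D=3, E=1, F=4, G=2, H=3) → (A=0, B=3, C=1, D=2, E=1, F=4, G=2, H=4)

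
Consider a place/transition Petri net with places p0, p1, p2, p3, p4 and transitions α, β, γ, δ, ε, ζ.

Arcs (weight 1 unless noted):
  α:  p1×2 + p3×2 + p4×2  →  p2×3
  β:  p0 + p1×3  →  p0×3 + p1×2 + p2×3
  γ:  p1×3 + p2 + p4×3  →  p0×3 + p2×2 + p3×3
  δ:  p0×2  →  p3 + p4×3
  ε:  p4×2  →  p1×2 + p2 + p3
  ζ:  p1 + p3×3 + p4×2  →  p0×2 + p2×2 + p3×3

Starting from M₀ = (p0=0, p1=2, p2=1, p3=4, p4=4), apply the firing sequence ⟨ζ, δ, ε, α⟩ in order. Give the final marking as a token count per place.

(p0=0, p1=1, p2=7, p3=4, p4=1)

step 1: fire ζ:  (p0=0, p1=2, p2=1, p3=4, p4=4) → (p0=2, p1=1, p2=3, p3=4, p4=2)
step 2: fire δ:  (p0=2, p1=1, p2=3, p3=4, p4=2) → (p0=0, p1=1, p2=3, p3=5, p4=5)
step 3: fire ε:  (p0=0, p1=1, p2=3, p3=5, p4=5) → (p0=0, p1=3, p2=4, p3=6, p4=3)
step 4: fire α:  (p0=0, p1=3, p2=4, p3=6, p4=3) → (p0=0, p1=1, p2=7, p3=4, p4=1)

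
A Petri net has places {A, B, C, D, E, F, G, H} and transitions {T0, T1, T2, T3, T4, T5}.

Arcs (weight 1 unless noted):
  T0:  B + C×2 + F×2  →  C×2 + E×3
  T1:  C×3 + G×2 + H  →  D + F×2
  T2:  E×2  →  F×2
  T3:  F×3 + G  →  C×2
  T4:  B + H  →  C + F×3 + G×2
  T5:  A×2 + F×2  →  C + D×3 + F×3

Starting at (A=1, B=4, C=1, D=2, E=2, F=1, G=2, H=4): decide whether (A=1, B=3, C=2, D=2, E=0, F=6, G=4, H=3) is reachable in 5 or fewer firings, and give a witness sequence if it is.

step 1: fire T2:  (A=1, B=4, C=1, D=2, E=2, F=1, G=2, H=4) → (A=1, B=4, C=1, D=2, E=0, F=3, G=2, H=4)
step 2: fire T4:  (A=1, B=4, C=1, D=2, E=0, F=3, G=2, H=4) → (A=1, B=3, C=2, D=2, E=0, F=6, G=4, H=3)

YES — reachable via ⟨T2, T4⟩ (2 firings)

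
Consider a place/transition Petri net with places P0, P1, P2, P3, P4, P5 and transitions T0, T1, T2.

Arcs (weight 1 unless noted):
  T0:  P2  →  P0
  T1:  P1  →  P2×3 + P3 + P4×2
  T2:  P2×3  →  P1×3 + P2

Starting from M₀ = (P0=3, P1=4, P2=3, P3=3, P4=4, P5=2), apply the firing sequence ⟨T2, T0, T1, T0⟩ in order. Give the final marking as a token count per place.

(P0=5, P1=6, P2=2, P3=4, P4=6, P5=2)

step 1: fire T2:  (P0=3, P1=4, P2=3, P3=3, P4=4, P5=2) → (P0=3, P1=7, P2=1, P3=3, P4=4, P5=2)
step 2: fire T0:  (P0=3, P1=7, P2=1, P3=3, P4=4, P5=2) → (P0=4, P1=7, P2=0, P3=3, P4=4, P5=2)
step 3: fire T1:  (P0=4, P1=7, P2=0, P3=3, P4=4, P5=2) → (P0=4, P1=6, P2=3, P3=4, P4=6, P5=2)
step 4: fire T0:  (P0=4, P1=6, P2=3, P3=4, P4=6, P5=2) → (P0=5, P1=6, P2=2, P3=4, P4=6, P5=2)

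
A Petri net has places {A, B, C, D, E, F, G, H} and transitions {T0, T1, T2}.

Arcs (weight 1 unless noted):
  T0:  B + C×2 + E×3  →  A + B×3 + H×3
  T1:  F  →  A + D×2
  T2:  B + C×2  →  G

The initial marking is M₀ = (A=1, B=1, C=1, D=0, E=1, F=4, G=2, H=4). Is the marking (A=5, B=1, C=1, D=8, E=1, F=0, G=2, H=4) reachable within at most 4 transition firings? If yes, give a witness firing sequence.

step 1: fire T1:  (A=1, B=1, C=1, D=0, E=1, F=4, G=2, H=4) → (A=2, B=1, C=1, D=2, E=1, F=3, G=2, H=4)
step 2: fire T1:  (A=2, B=1, C=1, D=2, E=1, F=3, G=2, H=4) → (A=3, B=1, C=1, D=4, E=1, F=2, G=2, H=4)
step 3: fire T1:  (A=3, B=1, C=1, D=4, E=1, F=2, G=2, H=4) → (A=4, B=1, C=1, D=6, E=1, F=1, G=2, H=4)
step 4: fire T1:  (A=4, B=1, C=1, D=6, E=1, F=1, G=2, H=4) → (A=5, B=1, C=1, D=8, E=1, F=0, G=2, H=4)

YES — reachable via ⟨T1, T1, T1, T1⟩ (4 firings)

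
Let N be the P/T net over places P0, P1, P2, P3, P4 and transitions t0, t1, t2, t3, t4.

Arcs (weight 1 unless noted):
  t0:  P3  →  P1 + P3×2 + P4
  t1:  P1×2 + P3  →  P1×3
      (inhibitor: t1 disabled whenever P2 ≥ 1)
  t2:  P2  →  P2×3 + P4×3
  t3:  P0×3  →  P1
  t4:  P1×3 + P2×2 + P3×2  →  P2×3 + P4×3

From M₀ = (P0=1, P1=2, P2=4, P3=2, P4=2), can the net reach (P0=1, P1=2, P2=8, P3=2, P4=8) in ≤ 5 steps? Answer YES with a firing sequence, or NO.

step 1: fire t2:  (P0=1, P1=2, P2=4, P3=2, P4=2) → (P0=1, P1=2, P2=6, P3=2, P4=5)
step 2: fire t2:  (P0=1, P1=2, P2=6, P3=2, P4=5) → (P0=1, P1=2, P2=8, P3=2, P4=8)

YES — reachable via ⟨t2, t2⟩ (2 firings)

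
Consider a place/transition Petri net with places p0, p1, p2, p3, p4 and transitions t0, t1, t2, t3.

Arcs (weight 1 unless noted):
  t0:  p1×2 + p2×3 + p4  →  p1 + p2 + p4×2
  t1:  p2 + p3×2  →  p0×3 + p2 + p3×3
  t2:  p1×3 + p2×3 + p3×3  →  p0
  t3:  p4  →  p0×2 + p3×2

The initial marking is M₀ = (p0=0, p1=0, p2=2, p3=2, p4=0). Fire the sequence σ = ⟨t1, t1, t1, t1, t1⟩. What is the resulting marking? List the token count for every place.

step 1: fire t1:  (p0=0, p1=0, p2=2, p3=2, p4=0) → (p0=3, p1=0, p2=2, p3=3, p4=0)
step 2: fire t1:  (p0=3, p1=0, p2=2, p3=3, p4=0) → (p0=6, p1=0, p2=2, p3=4, p4=0)
step 3: fire t1:  (p0=6, p1=0, p2=2, p3=4, p4=0) → (p0=9, p1=0, p2=2, p3=5, p4=0)
step 4: fire t1:  (p0=9, p1=0, p2=2, p3=5, p4=0) → (p0=12, p1=0, p2=2, p3=6, p4=0)
step 5: fire t1:  (p0=12, p1=0, p2=2, p3=6, p4=0) → (p0=15, p1=0, p2=2, p3=7, p4=0)

(p0=15, p1=0, p2=2, p3=7, p4=0)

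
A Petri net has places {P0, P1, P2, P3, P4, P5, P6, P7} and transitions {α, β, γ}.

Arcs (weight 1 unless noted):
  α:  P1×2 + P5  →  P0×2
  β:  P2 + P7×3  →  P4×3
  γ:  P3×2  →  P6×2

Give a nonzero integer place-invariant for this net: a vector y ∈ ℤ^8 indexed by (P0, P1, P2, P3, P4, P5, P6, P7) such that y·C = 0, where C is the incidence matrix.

y = (P0:1, P1:1, P2:0, P3:0, P4:0, P5:0, P6:0, P7:0)

Incidence matrix C (rows=places, cols=transitions):
        α    β    γ
   P0   2    0    0
   P1  -2    0    0
   P2   0   -1    0
   P3   0    0   -2
   P4   0    3    0
   P5  -1    0    0
   P6   0    0    2
   P7   0   -3    0

Candidate y = [1, 1, 0, 0, 0, 0, 0, 0]; check y·C column-wise:
  col α: 1·2 + 1·-2 + 0·-1 = 0
  col β: 1·0 + 1·0 + 0·-1 + 0·3 + 0·-3 = 0
  col γ: 1·0 + 1·0 + 0·-2 + 0·2 = 0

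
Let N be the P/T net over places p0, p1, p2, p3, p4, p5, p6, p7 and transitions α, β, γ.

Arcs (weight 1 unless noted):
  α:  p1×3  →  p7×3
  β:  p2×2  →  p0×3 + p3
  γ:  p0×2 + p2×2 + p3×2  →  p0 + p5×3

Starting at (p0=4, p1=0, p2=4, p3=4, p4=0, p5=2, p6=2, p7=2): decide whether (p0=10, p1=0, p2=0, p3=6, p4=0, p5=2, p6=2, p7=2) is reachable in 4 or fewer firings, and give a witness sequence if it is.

YES — reachable via ⟨β, β⟩ (2 firings)

step 1: fire β:  (p0=4, p1=0, p2=4, p3=4, p4=0, p5=2, p6=2, p7=2) → (p0=7, p1=0, p2=2, p3=5, p4=0, p5=2, p6=2, p7=2)
step 2: fire β:  (p0=7, p1=0, p2=2, p3=5, p4=0, p5=2, p6=2, p7=2) → (p0=10, p1=0, p2=0, p3=6, p4=0, p5=2, p6=2, p7=2)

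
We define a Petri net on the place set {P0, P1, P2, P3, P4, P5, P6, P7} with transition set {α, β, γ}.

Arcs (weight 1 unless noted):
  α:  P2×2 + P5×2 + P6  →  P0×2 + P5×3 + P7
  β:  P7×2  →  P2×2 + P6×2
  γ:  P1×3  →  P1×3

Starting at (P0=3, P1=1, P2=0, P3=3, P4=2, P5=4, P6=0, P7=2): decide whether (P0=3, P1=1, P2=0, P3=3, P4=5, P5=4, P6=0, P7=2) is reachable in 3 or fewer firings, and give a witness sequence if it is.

depth 0: 1 marking
depth 1: 2 markings reached so far
depth 2: 3 markings reached so far
depth 3: 3 markings reached so far
(frontier empty at depth 3; search complete)
target is not among the 3 markings reachable within 3 steps

NO — not reachable within 3 firings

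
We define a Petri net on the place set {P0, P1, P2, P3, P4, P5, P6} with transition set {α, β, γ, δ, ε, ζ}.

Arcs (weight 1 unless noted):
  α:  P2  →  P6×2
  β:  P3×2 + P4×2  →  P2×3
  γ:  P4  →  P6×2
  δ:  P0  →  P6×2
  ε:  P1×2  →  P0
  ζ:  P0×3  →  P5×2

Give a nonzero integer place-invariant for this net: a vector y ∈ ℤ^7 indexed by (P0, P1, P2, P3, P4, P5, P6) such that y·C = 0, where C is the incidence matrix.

y = (P0:2, P1:1, P2:2, P3:1, P4:2, P5:3, P6:1)

Incidence matrix C (rows=places, cols=transitions):
        α    β    γ    δ    ε    ζ
   P0   0    0    0   -1    1   -3
   P1   0    0    0    0   -2    0
   P2  -1    3    0    0    0    0
   P3   0   -2    0    0    0    0
   P4   0   -2   -1    0    0    0
   P5   0    0    0    0    0    2
   P6   2    0    2    2    0    0

Candidate y = [2, 1, 2, 1, 2, 3, 1]; check y·C column-wise:
  col α: 2·0 + 1·0 + 2·-1 + 1·0 + 2·0 + 3·0 + 1·2 = 0
  col β: 2·0 + 1·0 + 2·3 + 1·-2 + 2·-2 + 3·0 + 1·0 = 0
  col γ: 2·0 + 1·0 + 2·0 + 1·0 + 2·-1 + 3·0 + 1·2 = 0
  col δ: 2·-1 + 1·0 + 2·0 + 1·0 + 2·0 + 3·0 + 1·2 = 0
  col ε: 2·1 + 1·-2 + 2·0 + 1·0 + 2·0 + 3·0 + 1·0 = 0
  col ζ: 2·-3 + 1·0 + 2·0 + 1·0 + 2·0 + 3·2 + 1·0 = 0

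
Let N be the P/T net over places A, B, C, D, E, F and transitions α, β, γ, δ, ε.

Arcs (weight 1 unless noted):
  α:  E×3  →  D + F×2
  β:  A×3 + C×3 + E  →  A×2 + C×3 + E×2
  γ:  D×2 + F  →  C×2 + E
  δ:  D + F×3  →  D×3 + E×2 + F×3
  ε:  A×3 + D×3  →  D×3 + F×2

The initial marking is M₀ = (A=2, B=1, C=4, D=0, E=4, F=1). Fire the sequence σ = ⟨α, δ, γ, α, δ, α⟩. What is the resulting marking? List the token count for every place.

(A=2, B=1, C=6, D=5, E=0, F=6)

step 1: fire α:  (A=2, B=1, C=4, D=0, E=4, F=1) → (A=2, B=1, C=4, D=1, E=1, F=3)
step 2: fire δ:  (A=2, B=1, C=4, D=1, E=1, F=3) → (A=2, B=1, C=4, D=3, E=3, F=3)
step 3: fire γ:  (A=2, B=1, C=4, D=3, E=3, F=3) → (A=2, B=1, C=6, D=1, E=4, F=2)
step 4: fire α:  (A=2, B=1, C=6, D=1, E=4, F=2) → (A=2, B=1, C=6, D=2, E=1, F=4)
step 5: fire δ:  (A=2, B=1, C=6, D=2, E=1, F=4) → (A=2, B=1, C=6, D=4, E=3, F=4)
step 6: fire α:  (A=2, B=1, C=6, D=4, E=3, F=4) → (A=2, B=1, C=6, D=5, E=0, F=6)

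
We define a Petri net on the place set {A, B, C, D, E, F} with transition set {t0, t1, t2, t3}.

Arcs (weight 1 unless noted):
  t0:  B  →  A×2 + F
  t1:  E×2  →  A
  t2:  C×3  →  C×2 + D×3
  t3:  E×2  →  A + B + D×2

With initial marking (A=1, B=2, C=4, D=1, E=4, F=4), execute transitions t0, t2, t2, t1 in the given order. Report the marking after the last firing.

step 1: fire t0:  (A=1, B=2, C=4, D=1, E=4, F=4) → (A=3, B=1, C=4, D=1, E=4, F=5)
step 2: fire t2:  (A=3, B=1, C=4, D=1, E=4, F=5) → (A=3, B=1, C=3, D=4, E=4, F=5)
step 3: fire t2:  (A=3, B=1, C=3, D=4, E=4, F=5) → (A=3, B=1, C=2, D=7, E=4, F=5)
step 4: fire t1:  (A=3, B=1, C=2, D=7, E=4, F=5) → (A=4, B=1, C=2, D=7, E=2, F=5)

(A=4, B=1, C=2, D=7, E=2, F=5)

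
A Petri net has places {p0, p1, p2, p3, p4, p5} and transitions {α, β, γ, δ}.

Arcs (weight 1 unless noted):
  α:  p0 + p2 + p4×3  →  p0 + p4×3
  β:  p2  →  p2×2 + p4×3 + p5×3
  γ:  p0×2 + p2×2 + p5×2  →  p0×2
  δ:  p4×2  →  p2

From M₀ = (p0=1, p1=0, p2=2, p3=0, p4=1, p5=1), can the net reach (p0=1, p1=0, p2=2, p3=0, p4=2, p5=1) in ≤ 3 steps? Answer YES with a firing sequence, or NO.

NO — not reachable within 3 firings

depth 0: 1 marking
depth 1: 2 markings reached so far
depth 2: 5 markings reached so far
depth 3: 11 markings reached so far
target is not among the 11 markings reachable within 3 steps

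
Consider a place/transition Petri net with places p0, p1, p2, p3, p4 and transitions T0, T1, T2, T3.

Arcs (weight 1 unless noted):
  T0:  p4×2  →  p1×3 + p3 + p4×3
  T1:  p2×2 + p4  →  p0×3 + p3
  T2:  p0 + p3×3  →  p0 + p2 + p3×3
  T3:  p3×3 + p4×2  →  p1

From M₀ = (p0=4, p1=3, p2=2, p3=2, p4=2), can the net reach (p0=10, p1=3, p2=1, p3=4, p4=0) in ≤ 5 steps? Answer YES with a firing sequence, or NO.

step 1: fire T1:  (p0=4, p1=3, p2=2, p3=2, p4=2) → (p0=7, p1=3, p2=0, p3=3, p4=1)
step 2: fire T2:  (p0=7, p1=3, p2=0, p3=3, p4=1) → (p0=7, p1=3, p2=1, p3=3, p4=1)
step 3: fire T2:  (p0=7, p1=3, p2=1, p3=3, p4=1) → (p0=7, p1=3, p2=2, p3=3, p4=1)
step 4: fire T1:  (p0=7, p1=3, p2=2, p3=3, p4=1) → (p0=10, p1=3, p2=0, p3=4, p4=0)
step 5: fire T2:  (p0=10, p1=3, p2=0, p3=4, p4=0) → (p0=10, p1=3, p2=1, p3=4, p4=0)

YES — reachable via ⟨T1, T2, T2, T1, T2⟩ (5 firings)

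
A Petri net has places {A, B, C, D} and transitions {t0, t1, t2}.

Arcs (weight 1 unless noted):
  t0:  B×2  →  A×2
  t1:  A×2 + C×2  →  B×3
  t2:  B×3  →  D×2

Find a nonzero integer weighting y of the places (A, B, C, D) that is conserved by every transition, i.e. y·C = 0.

y = (A:2, B:2, C:1, D:3)

Incidence matrix C (rows=places, cols=transitions):
       t0   t1   t2
    A   2   -2    0
    B  -2    3   -3
    C   0   -2    0
    D   0    0    2

Candidate y = [2, 2, 1, 3]; check y·C column-wise:
  col t0: 2·2 + 2·-2 + 1·0 + 3·0 = 0
  col t1: 2·-2 + 2·3 + 1·-2 + 3·0 = 0
  col t2: 2·0 + 2·-3 + 1·0 + 3·2 = 0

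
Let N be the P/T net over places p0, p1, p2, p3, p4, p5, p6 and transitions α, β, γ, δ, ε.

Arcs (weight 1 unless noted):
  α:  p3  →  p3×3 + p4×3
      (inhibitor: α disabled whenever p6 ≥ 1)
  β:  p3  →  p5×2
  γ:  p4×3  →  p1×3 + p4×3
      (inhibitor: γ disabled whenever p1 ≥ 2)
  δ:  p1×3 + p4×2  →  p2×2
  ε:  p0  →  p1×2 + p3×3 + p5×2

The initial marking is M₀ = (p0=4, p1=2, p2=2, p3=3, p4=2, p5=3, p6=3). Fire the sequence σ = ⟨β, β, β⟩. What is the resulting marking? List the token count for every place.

step 1: fire β:  (p0=4, p1=2, p2=2, p3=3, p4=2, p5=3, p6=3) → (p0=4, p1=2, p2=2, p3=2, p4=2, p5=5, p6=3)
step 2: fire β:  (p0=4, p1=2, p2=2, p3=2, p4=2, p5=5, p6=3) → (p0=4, p1=2, p2=2, p3=1, p4=2, p5=7, p6=3)
step 3: fire β:  (p0=4, p1=2, p2=2, p3=1, p4=2, p5=7, p6=3) → (p0=4, p1=2, p2=2, p3=0, p4=2, p5=9, p6=3)

(p0=4, p1=2, p2=2, p3=0, p4=2, p5=9, p6=3)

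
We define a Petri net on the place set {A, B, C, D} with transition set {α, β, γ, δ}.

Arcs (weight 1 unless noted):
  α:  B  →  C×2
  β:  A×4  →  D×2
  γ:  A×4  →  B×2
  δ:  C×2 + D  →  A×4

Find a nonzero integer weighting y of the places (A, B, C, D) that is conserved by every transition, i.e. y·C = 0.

Incidence matrix C (rows=places, cols=transitions):
        α    β    γ    δ
    A   0   -4   -4    4
    B  -1    0    2    0
    C   2    0    0   -2
    D   0    2    0   -1

Candidate y = [1, 2, 1, 2]; check y·C column-wise:
  col α: 1·0 + 2·-1 + 1·2 + 2·0 = 0
  col β: 1·-4 + 2·0 + 1·0 + 2·2 = 0
  col γ: 1·-4 + 2·2 + 1·0 + 2·0 = 0
  col δ: 1·4 + 2·0 + 1·-2 + 2·-1 = 0

y = (A:1, B:2, C:1, D:2)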